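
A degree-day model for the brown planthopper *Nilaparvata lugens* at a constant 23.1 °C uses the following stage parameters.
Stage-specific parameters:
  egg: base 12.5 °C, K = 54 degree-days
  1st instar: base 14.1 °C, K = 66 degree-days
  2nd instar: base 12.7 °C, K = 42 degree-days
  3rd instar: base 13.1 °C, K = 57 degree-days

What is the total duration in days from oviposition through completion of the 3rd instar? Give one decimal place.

egg: 54 / (23.1 − 12.5) = 54 / 10.6 = 5.094 d.
1st instar: 66 / (23.1 − 14.1) = 66 / 9.0 = 7.333 d.
2nd instar: 42 / (23.1 − 12.7) = 42 / 10.4 = 4.038 d.
3rd instar: 57 / (23.1 − 13.1) = 57 / 10.0 = 5.700 d.
Sum = 22.166 ≈ 22.2 days.

22.2 days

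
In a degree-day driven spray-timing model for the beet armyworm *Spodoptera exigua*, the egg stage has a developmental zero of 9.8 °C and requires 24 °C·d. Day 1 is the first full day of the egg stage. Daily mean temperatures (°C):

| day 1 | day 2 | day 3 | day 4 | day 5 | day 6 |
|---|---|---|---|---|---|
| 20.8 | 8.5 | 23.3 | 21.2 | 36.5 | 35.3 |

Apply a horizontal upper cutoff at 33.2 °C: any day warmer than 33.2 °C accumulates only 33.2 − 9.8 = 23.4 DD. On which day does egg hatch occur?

Daily DD above 9.8 °C (capped at 23.4): 11.0, 0.0, 13.5, 11.4, 23.4, 23.4.
Cumulative: 11.0, 11.0, 24.5, 35.9, 59.3, 82.7.
The total first reaches 24 DD on day 3.

day 3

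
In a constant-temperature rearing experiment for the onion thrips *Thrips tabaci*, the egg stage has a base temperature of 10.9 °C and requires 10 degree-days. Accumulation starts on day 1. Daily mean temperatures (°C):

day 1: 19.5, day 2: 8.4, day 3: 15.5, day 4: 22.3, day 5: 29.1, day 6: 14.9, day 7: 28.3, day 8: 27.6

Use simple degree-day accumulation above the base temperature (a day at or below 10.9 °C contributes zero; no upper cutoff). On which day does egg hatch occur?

Daily DD above 10.9 °C: 8.6, 0.0, 4.6, 11.4, 18.2, 4.0, 17.4, 16.7.
Cumulative: 8.6, 8.6, 13.2, 24.6, 42.8, 46.8, 64.2, 80.9.
The total first reaches 10 DD on day 3.

day 3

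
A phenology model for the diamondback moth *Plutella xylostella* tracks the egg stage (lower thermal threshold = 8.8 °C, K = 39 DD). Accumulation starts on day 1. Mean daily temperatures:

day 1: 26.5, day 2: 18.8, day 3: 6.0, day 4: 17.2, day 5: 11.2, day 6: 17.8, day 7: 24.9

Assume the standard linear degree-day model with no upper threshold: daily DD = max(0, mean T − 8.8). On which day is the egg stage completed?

day 6

Daily DD above 8.8 °C: 17.7, 10.0, 0.0, 8.4, 2.4, 9.0, 16.1.
Cumulative: 17.7, 27.7, 27.7, 36.1, 38.5, 47.5, 63.6.
The total first reaches 39 DD on day 6.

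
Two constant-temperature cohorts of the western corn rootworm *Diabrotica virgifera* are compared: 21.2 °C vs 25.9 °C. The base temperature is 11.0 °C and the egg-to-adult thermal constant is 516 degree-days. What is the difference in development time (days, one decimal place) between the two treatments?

16.0 days

At 21.2 °C: 516 / (21.2 − 11.0) = 516 / 10.2 = 50.588 d.
At 25.9 °C: 516 / (25.9 − 11.0) = 516 / 14.9 = 34.631 d.
Difference = |50.588 − 34.631| = 15.957 ≈ 16.0 days.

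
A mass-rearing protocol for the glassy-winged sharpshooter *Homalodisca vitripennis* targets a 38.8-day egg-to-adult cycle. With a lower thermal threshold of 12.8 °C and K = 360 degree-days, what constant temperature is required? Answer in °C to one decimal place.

Required daily accumulation = 360 / 38.8 = 9.278 DD/day.
T = T_base + 9.278 = 12.8 + 9.278 = 22.078 ≈ 22.1 °C.

22.1 °C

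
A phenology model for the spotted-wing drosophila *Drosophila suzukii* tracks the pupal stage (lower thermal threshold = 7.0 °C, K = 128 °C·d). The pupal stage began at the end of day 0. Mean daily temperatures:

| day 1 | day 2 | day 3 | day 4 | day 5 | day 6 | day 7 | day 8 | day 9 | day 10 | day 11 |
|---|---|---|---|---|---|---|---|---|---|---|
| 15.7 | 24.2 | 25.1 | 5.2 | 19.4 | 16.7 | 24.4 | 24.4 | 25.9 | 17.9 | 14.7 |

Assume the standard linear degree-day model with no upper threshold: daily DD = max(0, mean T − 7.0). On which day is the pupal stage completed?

Daily DD above 7.0 °C: 8.7, 17.2, 18.1, 0.0, 12.4, 9.7, 17.4, 17.4, 18.9, 10.9, 7.7.
Cumulative: 8.7, 25.9, 44.0, 44.0, 56.4, 66.1, 83.5, 100.9, 119.8, 130.7, 138.4.
The total first reaches 128 DD on day 10.

day 10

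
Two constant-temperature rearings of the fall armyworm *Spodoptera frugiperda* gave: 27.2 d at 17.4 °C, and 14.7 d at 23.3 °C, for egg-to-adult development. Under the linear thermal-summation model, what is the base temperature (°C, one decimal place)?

Under the model K = D·(T − T_b), so D₁·(T₁ − T_b) = D₂·(T₂ − T_b).
27.2·(17.4 − T_b) = 14.7·(23.3 − T_b)
T_b = (27.2·17.4 − 14.7·23.3) / (27.2 − 14.7) = 130.77 / 12.5 = 10.462 °C ≈ 10.5 °C.

10.5 °C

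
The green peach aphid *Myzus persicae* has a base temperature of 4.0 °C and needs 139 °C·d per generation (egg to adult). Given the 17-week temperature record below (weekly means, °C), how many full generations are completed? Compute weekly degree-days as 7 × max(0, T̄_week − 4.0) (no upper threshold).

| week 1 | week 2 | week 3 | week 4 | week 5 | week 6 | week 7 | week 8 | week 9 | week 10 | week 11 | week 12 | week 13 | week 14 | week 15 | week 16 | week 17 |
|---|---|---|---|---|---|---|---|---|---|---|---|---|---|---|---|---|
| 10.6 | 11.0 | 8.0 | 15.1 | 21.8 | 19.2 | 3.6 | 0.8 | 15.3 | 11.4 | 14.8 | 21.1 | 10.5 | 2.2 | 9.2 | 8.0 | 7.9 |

6 generations

Weekly DD (7 × max(0, T̄ − 4.0)): 46.2, 49.0, 28.0, 77.7, 124.6, 106.4, 0.0, 0.0, 79.1, 51.8, 75.6, 119.7, 45.5, 0.0, 36.4, 28.0, 27.3.
Season total = 895.3 DD.
Complete generations = ⌊895.3 / 139⌋ = 6.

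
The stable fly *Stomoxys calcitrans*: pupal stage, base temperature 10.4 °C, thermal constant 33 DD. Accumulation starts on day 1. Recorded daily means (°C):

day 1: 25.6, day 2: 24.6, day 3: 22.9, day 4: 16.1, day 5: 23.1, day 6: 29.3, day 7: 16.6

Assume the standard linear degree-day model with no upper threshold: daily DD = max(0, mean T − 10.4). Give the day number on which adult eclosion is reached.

day 3

Daily DD above 10.4 °C: 15.2, 14.2, 12.5, 5.7, 12.7, 18.9, 6.2.
Cumulative: 15.2, 29.4, 41.9, 47.6, 60.3, 79.2, 85.4.
The total first reaches 33 DD on day 3.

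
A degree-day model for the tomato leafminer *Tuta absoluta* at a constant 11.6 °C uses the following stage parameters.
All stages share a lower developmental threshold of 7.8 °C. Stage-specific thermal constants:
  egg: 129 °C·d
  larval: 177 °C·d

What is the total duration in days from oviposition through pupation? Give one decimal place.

Daily accumulation at 11.6 °C = 11.6 − 7.8 = 3.8 DD/day.
Total K = 129 + 177 = 306 DD.
Total duration = 306 / 3.8 = 80.526 ≈ 80.5 days.

80.5 days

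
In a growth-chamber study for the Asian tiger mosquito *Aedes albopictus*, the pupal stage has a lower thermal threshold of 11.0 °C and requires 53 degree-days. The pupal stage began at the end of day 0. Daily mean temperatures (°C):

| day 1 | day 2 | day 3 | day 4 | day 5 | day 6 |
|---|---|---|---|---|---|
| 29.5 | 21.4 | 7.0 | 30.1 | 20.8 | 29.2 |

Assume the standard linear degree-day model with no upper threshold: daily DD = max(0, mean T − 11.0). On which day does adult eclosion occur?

Daily DD above 11.0 °C: 18.5, 10.4, 0.0, 19.1, 9.8, 18.2.
Cumulative: 18.5, 28.9, 28.9, 48.0, 57.8, 76.0.
The total first reaches 53 DD on day 5.

day 5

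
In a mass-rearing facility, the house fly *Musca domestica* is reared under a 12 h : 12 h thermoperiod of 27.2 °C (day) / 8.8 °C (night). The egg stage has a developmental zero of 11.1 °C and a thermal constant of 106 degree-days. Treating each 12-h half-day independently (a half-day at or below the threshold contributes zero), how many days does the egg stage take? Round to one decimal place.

Day half: max(0, 27.2 − 11.1) × 0.5 = 16.1 × 0.5 = 8.05 DD.
Night half: max(0, 8.8 − 11.1) × 0.5 = 0.0 × 0.5 = 0.00 DD.
Per 24 h: 8.05 DD/day.
Duration = 106 / 8.05 = 13.168 ≈ 13.2 days.

13.2 days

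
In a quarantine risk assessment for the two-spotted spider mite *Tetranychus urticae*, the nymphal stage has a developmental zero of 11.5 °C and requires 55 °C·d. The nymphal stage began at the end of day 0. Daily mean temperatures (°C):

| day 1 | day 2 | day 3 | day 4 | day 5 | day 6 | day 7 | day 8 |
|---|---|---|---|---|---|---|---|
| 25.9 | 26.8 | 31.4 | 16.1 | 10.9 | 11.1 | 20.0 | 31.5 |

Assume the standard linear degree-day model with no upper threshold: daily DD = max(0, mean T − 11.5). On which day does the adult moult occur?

Daily DD above 11.5 °C: 14.4, 15.3, 19.9, 4.6, 0.0, 0.0, 8.5, 20.0.
Cumulative: 14.4, 29.7, 49.6, 54.2, 54.2, 54.2, 62.7, 82.7.
The total first reaches 55 DD on day 7.

day 7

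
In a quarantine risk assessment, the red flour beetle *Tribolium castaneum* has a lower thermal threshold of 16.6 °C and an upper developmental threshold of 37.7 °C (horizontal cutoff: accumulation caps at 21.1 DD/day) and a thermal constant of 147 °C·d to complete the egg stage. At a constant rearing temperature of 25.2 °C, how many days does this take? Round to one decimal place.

Daily accumulation = 25.2 − 16.6 = 8.6 DD/day.
Duration = 147 / 8.6 = 17.093 ≈ 17.1 days.

17.1 days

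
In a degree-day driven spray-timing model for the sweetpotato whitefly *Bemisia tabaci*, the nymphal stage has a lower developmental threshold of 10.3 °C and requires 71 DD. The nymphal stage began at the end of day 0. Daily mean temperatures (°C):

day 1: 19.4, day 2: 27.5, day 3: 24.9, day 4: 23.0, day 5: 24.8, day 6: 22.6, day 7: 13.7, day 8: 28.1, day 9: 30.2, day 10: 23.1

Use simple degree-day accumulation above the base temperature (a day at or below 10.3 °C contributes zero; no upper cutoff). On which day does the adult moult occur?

Daily DD above 10.3 °C: 9.1, 17.2, 14.6, 12.7, 14.5, 12.3, 3.4, 17.8, 19.9, 12.8.
Cumulative: 9.1, 26.3, 40.9, 53.6, 68.1, 80.4, 83.8, 101.6, 121.5, 134.3.
The total first reaches 71 DD on day 6.

day 6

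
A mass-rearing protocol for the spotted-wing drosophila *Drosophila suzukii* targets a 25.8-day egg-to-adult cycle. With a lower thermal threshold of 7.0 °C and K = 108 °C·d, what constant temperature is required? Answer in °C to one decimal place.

Required daily accumulation = 108 / 25.8 = 4.186 DD/day.
T = T_base + 4.186 = 7.0 + 4.186 = 11.186 ≈ 11.2 °C.

11.2 °C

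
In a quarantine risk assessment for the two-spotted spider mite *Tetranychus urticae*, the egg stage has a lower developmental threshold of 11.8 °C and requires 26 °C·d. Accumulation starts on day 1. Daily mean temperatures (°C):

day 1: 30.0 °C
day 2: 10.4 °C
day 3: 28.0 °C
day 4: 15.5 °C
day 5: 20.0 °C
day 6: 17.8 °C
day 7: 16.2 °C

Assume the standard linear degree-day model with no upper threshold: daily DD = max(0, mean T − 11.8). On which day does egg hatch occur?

day 3

Daily DD above 11.8 °C: 18.2, 0.0, 16.2, 3.7, 8.2, 6.0, 4.4.
Cumulative: 18.2, 18.2, 34.4, 38.1, 46.3, 52.3, 56.7.
The total first reaches 26 DD on day 3.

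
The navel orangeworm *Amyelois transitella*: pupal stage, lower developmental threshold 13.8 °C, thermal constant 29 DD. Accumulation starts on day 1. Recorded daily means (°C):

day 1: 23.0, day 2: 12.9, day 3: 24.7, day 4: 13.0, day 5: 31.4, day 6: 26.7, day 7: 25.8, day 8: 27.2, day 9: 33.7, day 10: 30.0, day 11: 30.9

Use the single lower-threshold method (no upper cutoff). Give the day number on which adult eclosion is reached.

day 5

Daily DD above 13.8 °C: 9.2, 0.0, 10.9, 0.0, 17.6, 12.9, 12.0, 13.4, 19.9, 16.2, 17.1.
Cumulative: 9.2, 9.2, 20.1, 20.1, 37.7, 50.6, 62.6, 76.0, 95.9, 112.1, 129.2.
The total first reaches 29 DD on day 5.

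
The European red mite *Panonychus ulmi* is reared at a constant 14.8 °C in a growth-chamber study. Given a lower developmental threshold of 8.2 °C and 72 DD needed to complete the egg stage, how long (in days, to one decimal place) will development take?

Daily accumulation = 14.8 − 8.2 = 6.6 DD/day.
Duration = 72 / 6.6 = 10.909 ≈ 10.9 days.

10.9 days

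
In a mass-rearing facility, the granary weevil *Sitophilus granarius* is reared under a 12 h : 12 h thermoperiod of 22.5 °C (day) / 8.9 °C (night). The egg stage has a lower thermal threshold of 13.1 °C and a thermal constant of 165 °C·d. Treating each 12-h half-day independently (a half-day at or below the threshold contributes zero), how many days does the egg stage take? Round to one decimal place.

35.1 days

Day half: max(0, 22.5 − 13.1) × 0.5 = 9.4 × 0.5 = 4.70 DD.
Night half: max(0, 8.9 − 13.1) × 0.5 = 0.0 × 0.5 = 0.00 DD.
Per 24 h: 4.70 DD/day.
Duration = 165 / 4.70 = 35.106 ≈ 35.1 days.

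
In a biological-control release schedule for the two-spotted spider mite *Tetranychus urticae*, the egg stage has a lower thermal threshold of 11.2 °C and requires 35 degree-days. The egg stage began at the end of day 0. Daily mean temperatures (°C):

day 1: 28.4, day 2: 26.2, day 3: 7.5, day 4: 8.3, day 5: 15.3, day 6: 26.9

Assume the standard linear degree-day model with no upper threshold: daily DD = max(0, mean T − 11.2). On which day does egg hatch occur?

day 5

Daily DD above 11.2 °C: 17.2, 15.0, 0.0, 0.0, 4.1, 15.7.
Cumulative: 17.2, 32.2, 32.2, 32.2, 36.3, 52.0.
The total first reaches 35 DD on day 5.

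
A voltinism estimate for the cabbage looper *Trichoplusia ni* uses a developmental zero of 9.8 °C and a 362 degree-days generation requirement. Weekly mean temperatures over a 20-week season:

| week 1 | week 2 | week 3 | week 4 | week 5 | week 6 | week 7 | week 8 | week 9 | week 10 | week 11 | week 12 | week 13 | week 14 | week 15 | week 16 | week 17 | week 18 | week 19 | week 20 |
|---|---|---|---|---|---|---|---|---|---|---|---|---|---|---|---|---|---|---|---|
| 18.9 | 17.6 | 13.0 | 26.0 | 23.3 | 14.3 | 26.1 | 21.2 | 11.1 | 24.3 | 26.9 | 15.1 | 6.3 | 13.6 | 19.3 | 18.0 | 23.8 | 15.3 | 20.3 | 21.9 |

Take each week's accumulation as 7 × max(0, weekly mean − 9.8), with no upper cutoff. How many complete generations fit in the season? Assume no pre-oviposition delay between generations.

Weekly DD (7 × max(0, T̄ − 9.8)): 63.7, 54.6, 22.4, 113.4, 94.5, 31.5, 114.1, 79.8, 9.1, 101.5, 119.7, 37.1, 0.0, 26.6, 66.5, 57.4, 98.0, 38.5, 73.5, 84.7.
Season total = 1286.6 DD.
Complete generations = ⌊1286.6 / 362⌋ = 3.

3 generations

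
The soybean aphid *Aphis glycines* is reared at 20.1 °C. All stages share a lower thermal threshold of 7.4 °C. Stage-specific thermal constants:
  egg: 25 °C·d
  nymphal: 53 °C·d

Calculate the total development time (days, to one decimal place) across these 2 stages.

Daily accumulation at 20.1 °C = 20.1 − 7.4 = 12.7 DD/day.
Total K = 25 + 53 = 78 DD.
Total duration = 78 / 12.7 = 6.142 ≈ 6.1 days.

6.1 days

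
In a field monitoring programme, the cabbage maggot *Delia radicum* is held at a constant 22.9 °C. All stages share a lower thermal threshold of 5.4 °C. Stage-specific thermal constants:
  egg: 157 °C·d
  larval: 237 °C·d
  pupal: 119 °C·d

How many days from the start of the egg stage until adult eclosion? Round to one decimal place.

Daily accumulation at 22.9 °C = 22.9 − 5.4 = 17.5 DD/day.
Total K = 157 + 237 + 119 = 513 DD.
Total duration = 513 / 17.5 = 29.314 ≈ 29.3 days.

29.3 days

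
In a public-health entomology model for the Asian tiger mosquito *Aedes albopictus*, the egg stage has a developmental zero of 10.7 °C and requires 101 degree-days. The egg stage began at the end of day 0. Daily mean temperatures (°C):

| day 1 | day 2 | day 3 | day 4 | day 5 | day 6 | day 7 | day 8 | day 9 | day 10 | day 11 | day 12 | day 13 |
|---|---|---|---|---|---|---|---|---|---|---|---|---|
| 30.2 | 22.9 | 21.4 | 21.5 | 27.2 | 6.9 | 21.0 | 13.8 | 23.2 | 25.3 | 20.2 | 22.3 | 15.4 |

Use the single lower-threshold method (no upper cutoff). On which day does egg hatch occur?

Daily DD above 10.7 °C: 19.5, 12.2, 10.7, 10.8, 16.5, 0.0, 10.3, 3.1, 12.5, 14.6, 9.5, 11.6, 4.7.
Cumulative: 19.5, 31.7, 42.4, 53.2, 69.7, 69.7, 80.0, 83.1, 95.6, 110.2, 119.7, 131.3, 136.0.
The total first reaches 101 DD on day 10.

day 10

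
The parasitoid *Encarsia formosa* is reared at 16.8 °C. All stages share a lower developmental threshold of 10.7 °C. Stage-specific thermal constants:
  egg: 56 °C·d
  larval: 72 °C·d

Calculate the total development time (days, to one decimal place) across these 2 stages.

Daily accumulation at 16.8 °C = 16.8 − 10.7 = 6.1 DD/day.
Total K = 56 + 72 = 128 DD.
Total duration = 128 / 6.1 = 20.984 ≈ 21.0 days.

21.0 days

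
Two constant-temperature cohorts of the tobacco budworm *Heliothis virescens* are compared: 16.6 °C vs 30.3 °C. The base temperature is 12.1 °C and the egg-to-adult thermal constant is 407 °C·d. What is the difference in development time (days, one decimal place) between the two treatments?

At 16.6 °C: 407 / (16.6 − 12.1) = 407 / 4.5 = 90.444 d.
At 30.3 °C: 407 / (30.3 − 12.1) = 407 / 18.2 = 22.363 d.
Difference = |90.444 − 22.363| = 68.082 ≈ 68.1 days.

68.1 days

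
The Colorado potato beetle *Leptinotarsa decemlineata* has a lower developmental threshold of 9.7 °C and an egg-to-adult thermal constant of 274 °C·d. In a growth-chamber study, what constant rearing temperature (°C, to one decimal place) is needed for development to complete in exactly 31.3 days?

18.5 °C

Required daily accumulation = 274 / 31.3 = 8.754 DD/day.
T = T_base + 8.754 = 9.7 + 8.754 = 18.454 ≈ 18.5 °C.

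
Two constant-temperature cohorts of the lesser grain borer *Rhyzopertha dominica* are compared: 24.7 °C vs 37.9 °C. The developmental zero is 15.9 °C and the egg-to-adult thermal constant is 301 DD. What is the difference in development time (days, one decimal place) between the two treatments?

20.5 days

At 24.7 °C: 301 / (24.7 − 15.9) = 301 / 8.8 = 34.205 d.
At 37.9 °C: 301 / (37.9 − 15.9) = 301 / 22.0 = 13.682 d.
Difference = |34.205 − 13.682| = 20.523 ≈ 20.5 days.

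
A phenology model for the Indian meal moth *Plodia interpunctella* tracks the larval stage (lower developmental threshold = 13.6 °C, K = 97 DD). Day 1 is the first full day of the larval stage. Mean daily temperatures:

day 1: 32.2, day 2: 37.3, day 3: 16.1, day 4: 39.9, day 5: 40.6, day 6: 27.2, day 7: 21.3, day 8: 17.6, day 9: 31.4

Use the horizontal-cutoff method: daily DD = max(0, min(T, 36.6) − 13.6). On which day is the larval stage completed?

Daily DD above 13.6 °C (capped at 23.0): 18.6, 23.0, 2.5, 23.0, 23.0, 13.6, 7.7, 4.0, 17.8.
Cumulative: 18.6, 41.6, 44.1, 67.1, 90.1, 103.7, 111.4, 115.4, 133.2.
The total first reaches 97 DD on day 6.

day 6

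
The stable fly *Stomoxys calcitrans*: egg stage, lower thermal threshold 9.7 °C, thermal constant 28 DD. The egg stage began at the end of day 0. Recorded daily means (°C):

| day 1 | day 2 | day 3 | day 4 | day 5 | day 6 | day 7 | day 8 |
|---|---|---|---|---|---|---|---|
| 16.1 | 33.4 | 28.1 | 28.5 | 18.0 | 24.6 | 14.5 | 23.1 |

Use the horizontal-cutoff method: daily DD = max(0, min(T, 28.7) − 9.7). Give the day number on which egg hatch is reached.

day 3

Daily DD above 9.7 °C (capped at 19.0): 6.4, 19.0, 18.4, 18.8, 8.3, 14.9, 4.8, 13.4.
Cumulative: 6.4, 25.4, 43.8, 62.6, 70.9, 85.8, 90.6, 104.0.
The total first reaches 28 DD on day 3.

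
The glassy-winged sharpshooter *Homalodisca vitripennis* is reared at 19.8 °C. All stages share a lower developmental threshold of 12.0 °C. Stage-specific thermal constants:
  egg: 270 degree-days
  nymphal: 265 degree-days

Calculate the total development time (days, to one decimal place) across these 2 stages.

68.6 days

Daily accumulation at 19.8 °C = 19.8 − 12.0 = 7.8 DD/day.
Total K = 270 + 265 = 535 DD.
Total duration = 535 / 7.8 = 68.590 ≈ 68.6 days.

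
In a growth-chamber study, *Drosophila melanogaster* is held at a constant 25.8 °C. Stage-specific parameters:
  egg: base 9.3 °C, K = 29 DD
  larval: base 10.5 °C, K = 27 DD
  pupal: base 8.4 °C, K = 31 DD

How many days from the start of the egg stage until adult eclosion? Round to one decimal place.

egg: 29 / (25.8 − 9.3) = 29 / 16.5 = 1.758 d.
larval: 27 / (25.8 − 10.5) = 27 / 15.3 = 1.765 d.
pupal: 31 / (25.8 − 8.4) = 31 / 17.4 = 1.782 d.
Sum = 5.304 ≈ 5.3 days.

5.3 days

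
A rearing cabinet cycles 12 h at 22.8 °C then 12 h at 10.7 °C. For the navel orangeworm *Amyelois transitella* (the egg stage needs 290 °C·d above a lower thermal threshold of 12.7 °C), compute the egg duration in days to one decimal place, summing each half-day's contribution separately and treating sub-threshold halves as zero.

57.4 days

Day half: max(0, 22.8 − 12.7) × 0.5 = 10.1 × 0.5 = 5.05 DD.
Night half: max(0, 10.7 − 12.7) × 0.5 = 0.0 × 0.5 = 0.00 DD.
Per 24 h: 5.05 DD/day.
Duration = 290 / 5.05 = 57.426 ≈ 57.4 days.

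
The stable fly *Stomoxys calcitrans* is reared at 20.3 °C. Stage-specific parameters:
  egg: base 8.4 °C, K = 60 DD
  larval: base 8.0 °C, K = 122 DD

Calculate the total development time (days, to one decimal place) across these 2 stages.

15.0 days

egg: 60 / (20.3 − 8.4) = 60 / 11.9 = 5.042 d.
larval: 122 / (20.3 − 8.0) = 122 / 12.3 = 9.919 d.
Sum = 14.961 ≈ 15.0 days.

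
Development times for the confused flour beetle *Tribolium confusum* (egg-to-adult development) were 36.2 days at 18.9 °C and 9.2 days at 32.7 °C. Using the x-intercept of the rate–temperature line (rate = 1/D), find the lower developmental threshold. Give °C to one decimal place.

Equal thermal constants: D₁(T₁ − T_b) = D₂(T₂ − T_b).
36.2·(18.9 − T_b) = 9.2·(32.7 − T_b)
T_b = (36.2·18.9 − 9.2·32.7) / (36.2 − 9.2) = 383.34 / 27.0 = 14.198 °C ≈ 14.2 °C.

14.2 °C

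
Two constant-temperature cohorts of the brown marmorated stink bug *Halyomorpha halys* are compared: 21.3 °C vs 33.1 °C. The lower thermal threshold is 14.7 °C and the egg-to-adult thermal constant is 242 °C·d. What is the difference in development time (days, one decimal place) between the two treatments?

23.5 days

At 21.3 °C: 242 / (21.3 − 14.7) = 242 / 6.6 = 36.667 d.
At 33.1 °C: 242 / (33.1 − 14.7) = 242 / 18.4 = 13.152 d.
Difference = |36.667 − 13.152| = 23.514 ≈ 23.5 days.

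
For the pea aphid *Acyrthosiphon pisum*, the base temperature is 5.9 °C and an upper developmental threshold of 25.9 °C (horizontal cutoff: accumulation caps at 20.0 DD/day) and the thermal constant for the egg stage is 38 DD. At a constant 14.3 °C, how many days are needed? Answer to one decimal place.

Daily accumulation = 14.3 − 5.9 = 8.4 DD/day.
Duration = 38 / 8.4 = 4.524 ≈ 4.5 days.

4.5 days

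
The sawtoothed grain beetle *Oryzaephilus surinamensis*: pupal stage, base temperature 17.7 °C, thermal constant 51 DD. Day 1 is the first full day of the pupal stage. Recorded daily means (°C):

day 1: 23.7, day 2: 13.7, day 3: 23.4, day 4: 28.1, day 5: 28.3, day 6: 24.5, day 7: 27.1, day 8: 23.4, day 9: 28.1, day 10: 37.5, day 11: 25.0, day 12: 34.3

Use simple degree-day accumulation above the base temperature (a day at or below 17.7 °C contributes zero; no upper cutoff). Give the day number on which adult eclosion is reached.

Daily DD above 17.7 °C: 6.0, 0.0, 5.7, 10.4, 10.6, 6.8, 9.4, 5.7, 10.4, 19.8, 7.3, 16.6.
Cumulative: 6.0, 6.0, 11.7, 22.1, 32.7, 39.5, 48.9, 54.6, 65.0, 84.8, 92.1, 108.7.
The total first reaches 51 DD on day 8.

day 8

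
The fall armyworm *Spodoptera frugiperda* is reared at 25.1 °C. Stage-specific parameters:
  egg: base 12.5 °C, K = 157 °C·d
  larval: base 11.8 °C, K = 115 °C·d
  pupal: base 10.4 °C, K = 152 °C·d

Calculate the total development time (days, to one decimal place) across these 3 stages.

31.4 days

egg: 157 / (25.1 − 12.5) = 157 / 12.6 = 12.460 d.
larval: 115 / (25.1 − 11.8) = 115 / 13.3 = 8.647 d.
pupal: 152 / (25.1 − 10.4) = 152 / 14.7 = 10.340 d.
Sum = 31.447 ≈ 31.4 days.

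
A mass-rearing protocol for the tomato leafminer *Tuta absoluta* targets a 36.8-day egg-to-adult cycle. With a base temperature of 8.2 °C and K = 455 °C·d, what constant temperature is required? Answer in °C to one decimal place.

20.6 °C

Required daily accumulation = 455 / 36.8 = 12.364 DD/day.
T = T_base + 12.364 = 8.2 + 12.364 = 20.564 ≈ 20.6 °C.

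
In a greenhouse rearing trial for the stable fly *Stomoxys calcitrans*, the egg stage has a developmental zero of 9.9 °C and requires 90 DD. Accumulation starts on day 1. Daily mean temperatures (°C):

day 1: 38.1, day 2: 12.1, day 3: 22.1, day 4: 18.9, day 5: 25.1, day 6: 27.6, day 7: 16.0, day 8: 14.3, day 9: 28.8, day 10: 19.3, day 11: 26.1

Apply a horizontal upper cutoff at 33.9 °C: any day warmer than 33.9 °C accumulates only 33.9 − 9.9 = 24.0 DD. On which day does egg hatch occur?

Daily DD above 9.9 °C (capped at 24.0): 24.0, 2.2, 12.2, 9.0, 15.2, 17.7, 6.1, 4.4, 18.9, 9.4, 16.2.
Cumulative: 24.0, 26.2, 38.4, 47.4, 62.6, 80.3, 86.4, 90.8, 109.7, 119.1, 135.3.
The total first reaches 90 DD on day 8.

day 8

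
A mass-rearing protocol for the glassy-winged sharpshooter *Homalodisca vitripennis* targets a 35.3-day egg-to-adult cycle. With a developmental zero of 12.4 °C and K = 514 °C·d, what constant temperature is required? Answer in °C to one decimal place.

27.0 °C

Required daily accumulation = 514 / 35.3 = 14.561 DD/day.
T = T_base + 14.561 = 12.4 + 14.561 = 26.961 ≈ 27.0 °C.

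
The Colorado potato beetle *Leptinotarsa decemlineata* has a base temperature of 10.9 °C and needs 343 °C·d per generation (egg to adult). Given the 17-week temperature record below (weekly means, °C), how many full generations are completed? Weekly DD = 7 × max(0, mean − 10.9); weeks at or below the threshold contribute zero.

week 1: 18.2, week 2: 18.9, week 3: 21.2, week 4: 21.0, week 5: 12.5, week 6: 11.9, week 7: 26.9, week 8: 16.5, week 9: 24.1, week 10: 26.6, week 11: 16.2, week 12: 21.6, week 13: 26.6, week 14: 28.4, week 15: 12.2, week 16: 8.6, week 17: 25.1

3 generations

Weekly DD (7 × max(0, T̄ − 10.9)): 51.1, 56.0, 72.1, 70.7, 11.2, 7.0, 112.0, 39.2, 92.4, 109.9, 37.1, 74.9, 109.9, 122.5, 9.1, 0.0, 99.4.
Season total = 1074.5 DD.
Complete generations = ⌊1074.5 / 343⌋ = 3.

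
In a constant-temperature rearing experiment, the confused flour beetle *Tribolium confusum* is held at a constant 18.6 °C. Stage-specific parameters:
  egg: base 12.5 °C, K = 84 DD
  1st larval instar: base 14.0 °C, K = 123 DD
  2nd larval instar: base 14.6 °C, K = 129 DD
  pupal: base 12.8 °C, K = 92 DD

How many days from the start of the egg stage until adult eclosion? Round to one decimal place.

88.6 days

egg: 84 / (18.6 − 12.5) = 84 / 6.1 = 13.770 d.
1st larval instar: 123 / (18.6 − 14.0) = 123 / 4.6 = 26.739 d.
2nd larval instar: 129 / (18.6 − 14.6) = 129 / 4.0 = 32.250 d.
pupal: 92 / (18.6 − 12.8) = 92 / 5.8 = 15.862 d.
Sum = 88.622 ≈ 88.6 days.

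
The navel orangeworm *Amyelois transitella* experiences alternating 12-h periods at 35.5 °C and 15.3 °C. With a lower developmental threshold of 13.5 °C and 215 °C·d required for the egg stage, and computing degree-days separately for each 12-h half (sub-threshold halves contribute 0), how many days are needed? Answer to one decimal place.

Day half: max(0, 35.5 − 13.5) × 0.5 = 22.0 × 0.5 = 11.00 DD.
Night half: max(0, 15.3 − 13.5) × 0.5 = 1.8 × 0.5 = 0.90 DD.
Per 24 h: 11.90 DD/day.
Duration = 215 / 11.90 = 18.067 ≈ 18.1 days.

18.1 days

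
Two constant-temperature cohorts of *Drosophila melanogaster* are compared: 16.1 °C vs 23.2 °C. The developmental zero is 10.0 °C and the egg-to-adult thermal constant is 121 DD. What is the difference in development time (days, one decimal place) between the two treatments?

10.7 days

At 16.1 °C: 121 / (16.1 − 10.0) = 121 / 6.1 = 19.836 d.
At 23.2 °C: 121 / (23.2 − 10.0) = 121 / 13.2 = 9.167 d.
Difference = |19.836 − 9.167| = 10.669 ≈ 10.7 days.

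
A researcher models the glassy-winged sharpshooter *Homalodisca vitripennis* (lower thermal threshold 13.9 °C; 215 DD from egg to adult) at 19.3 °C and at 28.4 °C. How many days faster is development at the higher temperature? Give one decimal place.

At 19.3 °C: 215 / (19.3 − 13.9) = 215 / 5.4 = 39.815 d.
At 28.4 °C: 215 / (28.4 − 13.9) = 215 / 14.5 = 14.828 d.
Difference = |39.815 − 14.828| = 24.987 ≈ 25.0 days.

25.0 days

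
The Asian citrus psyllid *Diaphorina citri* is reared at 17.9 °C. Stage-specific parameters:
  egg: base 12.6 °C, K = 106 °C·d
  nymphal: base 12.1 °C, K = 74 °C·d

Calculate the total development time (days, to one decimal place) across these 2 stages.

32.8 days

egg: 106 / (17.9 − 12.6) = 106 / 5.3 = 20.000 d.
nymphal: 74 / (17.9 − 12.1) = 74 / 5.8 = 12.759 d.
Sum = 32.759 ≈ 32.8 days.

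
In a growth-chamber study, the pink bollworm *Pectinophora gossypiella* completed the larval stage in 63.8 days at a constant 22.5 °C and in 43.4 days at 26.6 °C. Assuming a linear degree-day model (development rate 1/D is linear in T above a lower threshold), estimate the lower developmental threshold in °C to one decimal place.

13.8 °C

Linear rate model ⇒ the product D·(T − T_b) is constant across temperatures.
63.8·(22.5 − T_b) = 43.4·(26.6 − T_b)
T_b = (63.8·22.5 − 43.4·26.6) / (63.8 − 43.4) = 281.06 / 20.4 = 13.777 °C ≈ 13.8 °C.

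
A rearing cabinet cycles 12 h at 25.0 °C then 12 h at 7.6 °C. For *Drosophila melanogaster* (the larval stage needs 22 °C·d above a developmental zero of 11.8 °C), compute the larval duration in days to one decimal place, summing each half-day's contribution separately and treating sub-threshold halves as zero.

3.3 days

Day half: max(0, 25.0 − 11.8) × 0.5 = 13.2 × 0.5 = 6.60 DD.
Night half: max(0, 7.6 − 11.8) × 0.5 = 0.0 × 0.5 = 0.00 DD.
Per 24 h: 6.60 DD/day.
Duration = 22 / 6.60 = 3.333 ≈ 3.3 days.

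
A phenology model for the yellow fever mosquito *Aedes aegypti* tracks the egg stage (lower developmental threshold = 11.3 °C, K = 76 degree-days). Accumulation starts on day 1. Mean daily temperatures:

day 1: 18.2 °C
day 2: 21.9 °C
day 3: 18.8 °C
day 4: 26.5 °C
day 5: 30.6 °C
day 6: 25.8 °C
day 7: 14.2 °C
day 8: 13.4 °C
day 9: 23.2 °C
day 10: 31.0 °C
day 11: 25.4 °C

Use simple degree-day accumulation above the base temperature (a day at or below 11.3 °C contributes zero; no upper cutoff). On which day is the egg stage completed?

day 7

Daily DD above 11.3 °C: 6.9, 10.6, 7.5, 15.2, 19.3, 14.5, 2.9, 2.1, 11.9, 19.7, 14.1.
Cumulative: 6.9, 17.5, 25.0, 40.2, 59.5, 74.0, 76.9, 79.0, 90.9, 110.6, 124.7.
The total first reaches 76 DD on day 7.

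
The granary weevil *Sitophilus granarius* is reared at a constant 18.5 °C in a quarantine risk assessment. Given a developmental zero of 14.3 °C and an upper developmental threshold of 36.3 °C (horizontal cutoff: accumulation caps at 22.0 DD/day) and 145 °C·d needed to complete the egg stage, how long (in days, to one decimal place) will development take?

34.5 days

Daily accumulation = 18.5 − 14.3 = 4.2 DD/day.
Duration = 145 / 4.2 = 34.524 ≈ 34.5 days.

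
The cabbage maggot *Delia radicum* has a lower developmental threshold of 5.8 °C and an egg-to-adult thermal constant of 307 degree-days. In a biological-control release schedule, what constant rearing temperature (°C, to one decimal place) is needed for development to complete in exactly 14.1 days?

27.6 °C

Required daily accumulation = 307 / 14.1 = 21.773 DD/day.
T = T_base + 21.773 = 5.8 + 21.773 = 27.573 ≈ 27.6 °C.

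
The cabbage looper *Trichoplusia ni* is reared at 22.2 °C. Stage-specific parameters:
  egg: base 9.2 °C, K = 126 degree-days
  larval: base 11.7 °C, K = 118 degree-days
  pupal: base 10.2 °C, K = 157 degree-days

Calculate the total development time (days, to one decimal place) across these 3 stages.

egg: 126 / (22.2 − 9.2) = 126 / 13.0 = 9.692 d.
larval: 118 / (22.2 − 11.7) = 118 / 10.5 = 11.238 d.
pupal: 157 / (22.2 − 10.2) = 157 / 12.0 = 13.083 d.
Sum = 34.014 ≈ 34.0 days.

34.0 days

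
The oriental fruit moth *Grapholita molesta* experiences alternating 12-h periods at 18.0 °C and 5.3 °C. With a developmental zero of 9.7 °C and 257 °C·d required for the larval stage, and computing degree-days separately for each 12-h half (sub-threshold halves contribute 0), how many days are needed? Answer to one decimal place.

61.9 days

Day half: max(0, 18.0 − 9.7) × 0.5 = 8.3 × 0.5 = 4.15 DD.
Night half: max(0, 5.3 − 9.7) × 0.5 = 0.0 × 0.5 = 0.00 DD.
Per 24 h: 4.15 DD/day.
Duration = 257 / 4.15 = 61.928 ≈ 61.9 days.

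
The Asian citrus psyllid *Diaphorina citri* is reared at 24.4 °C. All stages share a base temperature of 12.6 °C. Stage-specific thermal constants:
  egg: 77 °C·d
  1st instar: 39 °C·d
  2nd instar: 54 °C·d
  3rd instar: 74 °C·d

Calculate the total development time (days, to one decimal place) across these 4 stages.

20.7 days

Daily accumulation at 24.4 °C = 24.4 − 12.6 = 11.8 DD/day.
Total K = 77 + 39 + 54 + 74 = 244 DD.
Total duration = 244 / 11.8 = 20.678 ≈ 20.7 days.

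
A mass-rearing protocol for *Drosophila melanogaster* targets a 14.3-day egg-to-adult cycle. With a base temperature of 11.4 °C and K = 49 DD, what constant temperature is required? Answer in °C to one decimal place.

Required daily accumulation = 49 / 14.3 = 3.427 DD/day.
T = T_base + 3.427 = 11.4 + 3.427 = 14.827 ≈ 14.8 °C.

14.8 °C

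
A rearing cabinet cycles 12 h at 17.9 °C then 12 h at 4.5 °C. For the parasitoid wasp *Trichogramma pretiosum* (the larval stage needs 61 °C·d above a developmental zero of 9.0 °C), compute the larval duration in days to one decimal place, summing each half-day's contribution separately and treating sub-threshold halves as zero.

Day half: max(0, 17.9 − 9.0) × 0.5 = 8.9 × 0.5 = 4.45 DD.
Night half: max(0, 4.5 − 9.0) × 0.5 = 0.0 × 0.5 = 0.00 DD.
Per 24 h: 4.45 DD/day.
Duration = 61 / 4.45 = 13.708 ≈ 13.7 days.

13.7 days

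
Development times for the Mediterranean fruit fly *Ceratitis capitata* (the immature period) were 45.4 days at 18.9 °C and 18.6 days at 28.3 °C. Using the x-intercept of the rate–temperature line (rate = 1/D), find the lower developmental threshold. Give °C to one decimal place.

Linear rate model ⇒ the product D·(T − T_b) is constant across temperatures.
45.4·(18.9 − T_b) = 18.6·(28.3 − T_b)
T_b = (45.4·18.9 − 18.6·28.3) / (45.4 − 18.6) = 331.68 / 26.8 = 12.376 °C ≈ 12.4 °C.

12.4 °C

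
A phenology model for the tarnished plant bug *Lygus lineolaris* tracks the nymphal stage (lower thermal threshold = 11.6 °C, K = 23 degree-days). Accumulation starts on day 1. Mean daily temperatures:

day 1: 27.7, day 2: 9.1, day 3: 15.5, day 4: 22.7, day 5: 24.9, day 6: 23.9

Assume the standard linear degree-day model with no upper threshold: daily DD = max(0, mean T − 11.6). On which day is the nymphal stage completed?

Daily DD above 11.6 °C: 16.1, 0.0, 3.9, 11.1, 13.3, 12.3.
Cumulative: 16.1, 16.1, 20.0, 31.1, 44.4, 56.7.
The total first reaches 23 DD on day 4.

day 4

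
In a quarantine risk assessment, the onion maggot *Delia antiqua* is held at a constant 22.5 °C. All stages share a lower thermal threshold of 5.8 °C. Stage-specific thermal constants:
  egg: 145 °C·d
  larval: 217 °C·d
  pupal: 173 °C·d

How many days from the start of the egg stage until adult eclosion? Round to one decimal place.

32.0 days

Daily accumulation at 22.5 °C = 22.5 − 5.8 = 16.7 DD/day.
Total K = 145 + 217 + 173 = 535 DD.
Total duration = 535 / 16.7 = 32.036 ≈ 32.0 days.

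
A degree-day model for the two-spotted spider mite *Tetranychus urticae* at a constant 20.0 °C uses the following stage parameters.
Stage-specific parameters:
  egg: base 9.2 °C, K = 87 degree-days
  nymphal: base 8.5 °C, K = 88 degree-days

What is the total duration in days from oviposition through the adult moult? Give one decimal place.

15.7 days

egg: 87 / (20.0 − 9.2) = 87 / 10.8 = 8.056 d.
nymphal: 88 / (20.0 − 8.5) = 88 / 11.5 = 7.652 d.
Sum = 15.708 ≈ 15.7 days.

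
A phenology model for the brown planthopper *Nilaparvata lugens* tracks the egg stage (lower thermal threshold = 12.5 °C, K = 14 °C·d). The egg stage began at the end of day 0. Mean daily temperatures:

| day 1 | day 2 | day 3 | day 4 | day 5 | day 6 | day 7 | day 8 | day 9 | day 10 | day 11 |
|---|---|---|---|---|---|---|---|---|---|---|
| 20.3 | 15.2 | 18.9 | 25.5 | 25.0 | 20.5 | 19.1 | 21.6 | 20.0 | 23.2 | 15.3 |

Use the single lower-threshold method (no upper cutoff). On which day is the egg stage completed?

day 3

Daily DD above 12.5 °C: 7.8, 2.7, 6.4, 13.0, 12.5, 8.0, 6.6, 9.1, 7.5, 10.7, 2.8.
Cumulative: 7.8, 10.5, 16.9, 29.9, 42.4, 50.4, 57.0, 66.1, 73.6, 84.3, 87.1.
The total first reaches 14 DD on day 3.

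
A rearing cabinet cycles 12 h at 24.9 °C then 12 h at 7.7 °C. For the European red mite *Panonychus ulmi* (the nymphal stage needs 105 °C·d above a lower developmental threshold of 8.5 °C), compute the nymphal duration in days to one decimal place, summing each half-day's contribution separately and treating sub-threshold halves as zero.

Day half: max(0, 24.9 − 8.5) × 0.5 = 16.4 × 0.5 = 8.20 DD.
Night half: max(0, 7.7 − 8.5) × 0.5 = 0.0 × 0.5 = 0.00 DD.
Per 24 h: 8.20 DD/day.
Duration = 105 / 8.20 = 12.805 ≈ 12.8 days.

12.8 days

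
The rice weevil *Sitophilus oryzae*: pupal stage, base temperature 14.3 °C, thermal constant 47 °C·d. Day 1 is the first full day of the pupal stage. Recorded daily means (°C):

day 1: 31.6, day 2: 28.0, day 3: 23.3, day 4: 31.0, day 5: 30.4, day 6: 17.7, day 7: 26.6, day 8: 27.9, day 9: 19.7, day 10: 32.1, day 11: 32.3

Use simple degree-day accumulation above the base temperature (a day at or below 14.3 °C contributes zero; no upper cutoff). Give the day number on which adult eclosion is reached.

day 4

Daily DD above 14.3 °C: 17.3, 13.7, 9.0, 16.7, 16.1, 3.4, 12.3, 13.6, 5.4, 17.8, 18.0.
Cumulative: 17.3, 31.0, 40.0, 56.7, 72.8, 76.2, 88.5, 102.1, 107.5, 125.3, 143.3.
The total first reaches 47 DD on day 4.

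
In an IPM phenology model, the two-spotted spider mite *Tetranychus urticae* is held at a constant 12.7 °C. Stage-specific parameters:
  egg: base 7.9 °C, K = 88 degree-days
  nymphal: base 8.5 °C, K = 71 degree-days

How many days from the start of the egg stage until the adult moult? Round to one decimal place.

35.2 days

egg: 88 / (12.7 − 7.9) = 88 / 4.8 = 18.333 d.
nymphal: 71 / (12.7 − 8.5) = 71 / 4.2 = 16.905 d.
Sum = 35.238 ≈ 35.2 days.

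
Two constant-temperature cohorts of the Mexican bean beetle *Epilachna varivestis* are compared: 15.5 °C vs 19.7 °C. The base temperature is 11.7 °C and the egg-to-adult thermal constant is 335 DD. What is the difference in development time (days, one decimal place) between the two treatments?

46.3 days

At 15.5 °C: 335 / (15.5 − 11.7) = 335 / 3.8 = 88.158 d.
At 19.7 °C: 335 / (19.7 − 11.7) = 335 / 8.0 = 41.875 d.
Difference = |88.158 − 41.875| = 46.283 ≈ 46.3 days.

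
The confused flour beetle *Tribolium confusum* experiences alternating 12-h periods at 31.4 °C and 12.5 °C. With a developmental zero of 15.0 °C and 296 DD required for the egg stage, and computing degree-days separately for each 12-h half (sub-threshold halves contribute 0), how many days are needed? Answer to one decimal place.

Day half: max(0, 31.4 − 15.0) × 0.5 = 16.4 × 0.5 = 8.20 DD.
Night half: max(0, 12.5 − 15.0) × 0.5 = 0.0 × 0.5 = 0.00 DD.
Per 24 h: 8.20 DD/day.
Duration = 296 / 8.20 = 36.098 ≈ 36.1 days.

36.1 days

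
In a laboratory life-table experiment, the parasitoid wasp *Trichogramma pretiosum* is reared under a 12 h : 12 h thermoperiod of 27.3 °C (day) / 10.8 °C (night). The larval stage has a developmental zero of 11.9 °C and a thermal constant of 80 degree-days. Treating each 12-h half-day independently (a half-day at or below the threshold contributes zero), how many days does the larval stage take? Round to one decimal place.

10.4 days

Day half: max(0, 27.3 − 11.9) × 0.5 = 15.4 × 0.5 = 7.70 DD.
Night half: max(0, 10.8 − 11.9) × 0.5 = 0.0 × 0.5 = 0.00 DD.
Per 24 h: 7.70 DD/day.
Duration = 80 / 7.70 = 10.390 ≈ 10.4 days.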